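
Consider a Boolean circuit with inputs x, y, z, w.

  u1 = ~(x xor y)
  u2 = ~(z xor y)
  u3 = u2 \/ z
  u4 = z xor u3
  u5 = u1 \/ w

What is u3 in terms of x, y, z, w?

(~(z xor y)) \/ z

u2 = ~(z xor y)
u3 = u2 \/ z = (~(z xor y)) \/ z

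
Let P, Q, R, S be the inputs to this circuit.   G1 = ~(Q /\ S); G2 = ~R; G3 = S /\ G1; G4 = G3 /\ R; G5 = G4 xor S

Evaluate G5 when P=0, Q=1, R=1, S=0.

G1 = ~(1 /\ 0) = 1
G3 = 0 /\ 1 = 0
G4 = 0 /\ 1 = 0
G5 = 0 xor 0 = 0

0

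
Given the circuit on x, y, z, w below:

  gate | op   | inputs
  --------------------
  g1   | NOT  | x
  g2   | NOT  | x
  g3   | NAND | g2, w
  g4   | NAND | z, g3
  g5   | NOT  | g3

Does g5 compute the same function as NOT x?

g2 = NOT x
g3 = g2 NAND w = NOT x NAND w
g5 = NOT g3 = NOT (NOT x NAND w)
At x=0, y=0, z=0, w=0: circuit gives 0, formula gives 1.

No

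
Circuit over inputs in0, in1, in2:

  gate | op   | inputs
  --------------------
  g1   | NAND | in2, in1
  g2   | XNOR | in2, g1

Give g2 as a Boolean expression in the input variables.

g1 = in2 NAND in1
g2 = in2 XNOR g1 = in2 XNOR (in2 NAND in1)

in2 XNOR (in2 NAND in1)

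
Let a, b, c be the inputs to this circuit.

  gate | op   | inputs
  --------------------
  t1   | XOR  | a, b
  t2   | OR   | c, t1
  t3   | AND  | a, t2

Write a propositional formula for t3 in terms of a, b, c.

t1 = a XOR b
t2 = c OR t1 = c OR (a XOR b)
t3 = a AND t2 = a AND (c OR (a XOR b))

a AND (c OR (a XOR b))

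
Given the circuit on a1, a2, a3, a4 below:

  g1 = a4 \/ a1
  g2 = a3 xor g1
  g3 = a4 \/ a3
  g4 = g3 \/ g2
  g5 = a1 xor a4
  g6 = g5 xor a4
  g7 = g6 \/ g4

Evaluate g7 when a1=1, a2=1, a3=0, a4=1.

g1 = 1 \/ 1 = 1
g2 = 0 xor 1 = 1
g3 = 1 \/ 0 = 1
g4 = 1 \/ 1 = 1
g5 = 1 xor 1 = 0
g6 = 0 xor 1 = 1
g7 = 1 \/ 1 = 1

1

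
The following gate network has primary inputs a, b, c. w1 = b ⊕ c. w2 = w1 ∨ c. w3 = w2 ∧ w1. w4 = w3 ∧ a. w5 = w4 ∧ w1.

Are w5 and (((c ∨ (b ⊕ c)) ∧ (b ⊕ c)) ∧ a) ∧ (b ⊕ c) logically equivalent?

w1 = b ⊕ c
w2 = w1 ∨ c = (b ⊕ c) ∨ c
w3 = w2 ∧ w1 = ((b ⊕ c) ∨ c) ∧ (b ⊕ c)
w4 = w3 ∧ a = (((b ⊕ c) ∨ c) ∧ (b ⊕ c)) ∧ a
w5 = w4 ∧ w1 = ((((b ⊕ c) ∨ c) ∧ (b ⊕ c)) ∧ a) ∧ (b ⊕ c)
At a=0, b=0, c=0: circuit gives 0, formula gives 0.
At a=1, b=0, c=1: circuit gives 1, formula gives 1.
Agrees on all 8 inputs.

Yes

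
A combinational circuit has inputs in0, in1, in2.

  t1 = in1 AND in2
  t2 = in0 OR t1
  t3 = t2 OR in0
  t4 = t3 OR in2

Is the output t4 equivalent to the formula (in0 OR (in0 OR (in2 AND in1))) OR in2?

t1 = in1 AND in2
t2 = in0 OR t1 = in0 OR (in1 AND in2)
t3 = t2 OR in0 = (in0 OR (in1 AND in2)) OR in0
t4 = t3 OR in2 = ((in0 OR (in1 AND in2)) OR in0) OR in2
At in0=0, in1=0, in2=0: circuit gives 0, formula gives 0.
At in0=0, in1=0, in2=1: circuit gives 1, formula gives 1.
Agrees on all 8 inputs.

Yes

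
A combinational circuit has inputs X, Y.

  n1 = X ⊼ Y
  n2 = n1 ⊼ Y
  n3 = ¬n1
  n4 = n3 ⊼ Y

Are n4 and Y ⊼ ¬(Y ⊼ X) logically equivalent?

n1 = X ⊼ Y
n3 = ¬n1 = ¬(X ⊼ Y)
n4 = n3 ⊼ Y = ¬(X ⊼ Y) ⊼ Y
At X=1, Y=1: circuit gives 0, formula gives 0.
At X=0, Y=0: circuit gives 1, formula gives 1.
Agrees on all 4 inputs.

Yes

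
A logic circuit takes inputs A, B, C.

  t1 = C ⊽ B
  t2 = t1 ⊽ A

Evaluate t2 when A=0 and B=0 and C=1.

t1 = 1 ⊽ 0 = 0
t2 = 0 ⊽ 0 = 1

1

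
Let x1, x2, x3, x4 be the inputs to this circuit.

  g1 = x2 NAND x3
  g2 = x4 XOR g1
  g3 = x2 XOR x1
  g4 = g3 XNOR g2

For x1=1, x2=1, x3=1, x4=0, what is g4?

g1 = 1 NAND 1 = 0
g2 = 0 XOR 0 = 0
g3 = 1 XOR 1 = 0
g4 = 0 XNOR 0 = 1

1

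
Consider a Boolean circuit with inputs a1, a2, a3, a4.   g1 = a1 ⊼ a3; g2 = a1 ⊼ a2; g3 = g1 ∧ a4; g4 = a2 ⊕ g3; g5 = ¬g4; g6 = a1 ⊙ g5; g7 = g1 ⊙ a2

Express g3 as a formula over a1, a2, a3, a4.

(a1 ⊼ a3) ∧ a4

g1 = a1 ⊼ a3
g3 = g1 ∧ a4 = (a1 ⊼ a3) ∧ a4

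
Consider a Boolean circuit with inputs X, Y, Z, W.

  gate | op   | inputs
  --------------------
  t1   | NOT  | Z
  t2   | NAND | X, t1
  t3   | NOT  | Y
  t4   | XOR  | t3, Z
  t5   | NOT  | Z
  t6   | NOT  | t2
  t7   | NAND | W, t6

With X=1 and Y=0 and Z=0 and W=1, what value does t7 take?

0

t1 = NOT 0 = 1
t2 = 1 NAND 1 = 0
t6 = NOT 0 = 1
t7 = 1 NAND 1 = 0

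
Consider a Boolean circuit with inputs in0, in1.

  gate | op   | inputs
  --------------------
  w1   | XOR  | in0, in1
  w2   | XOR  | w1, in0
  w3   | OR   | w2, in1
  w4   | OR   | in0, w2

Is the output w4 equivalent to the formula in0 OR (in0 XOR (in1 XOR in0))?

Yes

w1 = in0 XOR in1
w2 = w1 XOR in0 = (in0 XOR in1) XOR in0
w4 = in0 OR w2 = in0 OR ((in0 XOR in1) XOR in0)
At in0=0, in1=0: circuit gives 0, formula gives 0.
At in0=0, in1=1: circuit gives 1, formula gives 1.
Agrees on all 4 inputs.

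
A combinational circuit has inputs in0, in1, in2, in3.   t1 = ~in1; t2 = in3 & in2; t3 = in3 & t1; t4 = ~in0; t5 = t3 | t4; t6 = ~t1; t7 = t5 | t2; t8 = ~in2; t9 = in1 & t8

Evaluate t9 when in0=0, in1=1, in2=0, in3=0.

1

t8 = ~0 = 1
t9 = 1 & 1 = 1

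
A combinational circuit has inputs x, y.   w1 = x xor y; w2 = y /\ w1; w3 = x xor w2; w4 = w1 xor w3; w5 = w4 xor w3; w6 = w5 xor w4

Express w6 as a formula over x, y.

(((x xor y) xor (x xor (y /\ (x xor y)))) xor (x xor (y /\ (x xor y)))) xor ((x xor y) xor (x xor (y /\ (x xor y))))

w1 = x xor y
w2 = y /\ w1 = y /\ (x xor y)
w3 = x xor w2 = x xor (y /\ (x xor y))
w4 = w1 xor w3 = (x xor y) xor (x xor (y /\ (x xor y)))
w5 = w4 xor w3 = ((x xor y) xor (x xor (y /\ (x xor y)))) xor (x xor (y /\ (x xor y)))
w6 = w5 xor w4 = (((x xor y) xor (x xor (y /\ (x xor y)))) xor (x xor (y /\ (x xor y)))) xor ((x xor y) xor (x xor (y /\ (x xor y))))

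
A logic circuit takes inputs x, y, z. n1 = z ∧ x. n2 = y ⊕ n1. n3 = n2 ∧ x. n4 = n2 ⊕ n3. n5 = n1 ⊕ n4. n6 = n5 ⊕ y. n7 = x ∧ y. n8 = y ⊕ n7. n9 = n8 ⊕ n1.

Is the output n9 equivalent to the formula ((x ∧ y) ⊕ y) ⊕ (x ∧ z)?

Yes

n1 = z ∧ x
n7 = x ∧ y
n8 = y ⊕ n7 = y ⊕ (x ∧ y)
n9 = n8 ⊕ n1 = (y ⊕ (x ∧ y)) ⊕ (z ∧ x)
At x=0, y=0, z=0: circuit gives 0, formula gives 0.
At x=0, y=1, z=0: circuit gives 1, formula gives 1.
Agrees on all 8 inputs.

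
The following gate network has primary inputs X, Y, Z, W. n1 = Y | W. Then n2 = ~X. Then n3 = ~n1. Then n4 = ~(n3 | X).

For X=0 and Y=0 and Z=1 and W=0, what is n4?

0

n1 = 0 | 0 = 0
n3 = ~0 = 1
n4 = ~(1 | 0) = 0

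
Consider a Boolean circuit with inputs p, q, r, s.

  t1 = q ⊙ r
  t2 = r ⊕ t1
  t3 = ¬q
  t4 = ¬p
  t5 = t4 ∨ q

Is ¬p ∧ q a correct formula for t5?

No

t4 = ¬p
t5 = t4 ∨ q = ¬p ∨ q
At p=0, q=0, r=0, s=0: circuit gives 1, formula gives 0.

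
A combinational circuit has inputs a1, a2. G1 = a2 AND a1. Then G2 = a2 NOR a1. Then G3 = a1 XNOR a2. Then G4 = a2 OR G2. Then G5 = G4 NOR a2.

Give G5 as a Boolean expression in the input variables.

G2 = a2 NOR a1
G4 = a2 OR G2 = a2 OR (a2 NOR a1)
G5 = G4 NOR a2 = (a2 OR (a2 NOR a1)) NOR a2

(a2 OR (a2 NOR a1)) NOR a2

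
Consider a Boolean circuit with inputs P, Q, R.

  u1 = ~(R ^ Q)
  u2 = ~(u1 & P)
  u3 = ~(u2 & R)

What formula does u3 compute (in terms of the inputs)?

u1 = ~(R ^ Q)
u2 = ~(u1 & P) = ~((~(R ^ Q)) & P)
u3 = ~(u2 & R) = ~((~((~(R ^ Q)) & P)) & R)

~((~((~(R ^ Q)) & P)) & R)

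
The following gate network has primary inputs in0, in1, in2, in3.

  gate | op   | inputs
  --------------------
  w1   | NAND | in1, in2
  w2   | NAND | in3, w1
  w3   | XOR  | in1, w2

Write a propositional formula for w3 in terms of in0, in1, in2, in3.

in1 XOR (in3 NAND (in1 NAND in2))

w1 = in1 NAND in2
w2 = in3 NAND w1 = in3 NAND (in1 NAND in2)
w3 = in1 XOR w2 = in1 XOR (in3 NAND (in1 NAND in2))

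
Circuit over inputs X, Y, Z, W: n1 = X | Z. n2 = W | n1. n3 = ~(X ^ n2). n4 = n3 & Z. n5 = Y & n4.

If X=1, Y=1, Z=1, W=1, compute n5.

n1 = 1 | 1 = 1
n2 = 1 | 1 = 1
n3 = ~(1 ^ 1) = 1
n4 = 1 & 1 = 1
n5 = 1 & 1 = 1

1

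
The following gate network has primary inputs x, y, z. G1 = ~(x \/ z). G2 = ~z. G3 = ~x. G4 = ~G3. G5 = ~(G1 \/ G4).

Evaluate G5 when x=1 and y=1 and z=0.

0

G1 = ~(1 \/ 0) = 0
G3 = ~1 = 0
G4 = ~0 = 1
G5 = ~(0 \/ 1) = 0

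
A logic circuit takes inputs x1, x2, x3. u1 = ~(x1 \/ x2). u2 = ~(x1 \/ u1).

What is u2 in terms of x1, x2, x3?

~(x1 \/ (~(x1 \/ x2)))

u1 = ~(x1 \/ x2)
u2 = ~(x1 \/ u1) = ~(x1 \/ (~(x1 \/ x2)))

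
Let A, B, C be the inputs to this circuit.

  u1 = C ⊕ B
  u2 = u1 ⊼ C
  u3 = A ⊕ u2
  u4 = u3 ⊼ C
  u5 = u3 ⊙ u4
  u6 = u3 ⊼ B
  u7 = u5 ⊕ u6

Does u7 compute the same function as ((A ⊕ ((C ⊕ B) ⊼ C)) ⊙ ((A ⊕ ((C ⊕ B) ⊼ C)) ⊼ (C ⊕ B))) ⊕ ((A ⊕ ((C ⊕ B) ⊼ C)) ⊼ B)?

No

u1 = C ⊕ B
u2 = u1 ⊼ C = (C ⊕ B) ⊼ C
u3 = A ⊕ u2 = A ⊕ ((C ⊕ B) ⊼ C)
u4 = u3 ⊼ C = (A ⊕ ((C ⊕ B) ⊼ C)) ⊼ C
u5 = u3 ⊙ u4 = (A ⊕ ((C ⊕ B) ⊼ C)) ⊙ ((A ⊕ ((C ⊕ B) ⊼ C)) ⊼ C)
u6 = u3 ⊼ B = (A ⊕ ((C ⊕ B) ⊼ C)) ⊼ B
u7 = u5 ⊕ u6 = ((A ⊕ ((C ⊕ B) ⊼ C)) ⊙ ((A ⊕ ((C ⊕ B) ⊼ C)) ⊼ C)) ⊕ ((A ⊕ ((C ⊕ B) ⊼ C)) ⊼ B)
At A=0, B=1, C=0: circuit gives 1, formula gives 0.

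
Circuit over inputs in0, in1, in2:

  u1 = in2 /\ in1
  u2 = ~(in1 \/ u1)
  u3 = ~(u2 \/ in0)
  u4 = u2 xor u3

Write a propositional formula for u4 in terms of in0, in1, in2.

(~(in1 \/ (in2 /\ in1))) xor (~((~(in1 \/ (in2 /\ in1))) \/ in0))

u1 = in2 /\ in1
u2 = ~(in1 \/ u1) = ~(in1 \/ (in2 /\ in1))
u3 = ~(u2 \/ in0) = ~((~(in1 \/ (in2 /\ in1))) \/ in0)
u4 = u2 xor u3 = (~(in1 \/ (in2 /\ in1))) xor (~((~(in1 \/ (in2 /\ in1))) \/ in0))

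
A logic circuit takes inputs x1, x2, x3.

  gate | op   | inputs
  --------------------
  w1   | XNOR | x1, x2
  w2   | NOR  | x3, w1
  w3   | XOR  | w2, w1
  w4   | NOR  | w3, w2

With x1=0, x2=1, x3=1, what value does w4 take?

1

w1 = 0 XNOR 1 = 0
w2 = 1 NOR 0 = 0
w3 = 0 XOR 0 = 0
w4 = 0 NOR 0 = 1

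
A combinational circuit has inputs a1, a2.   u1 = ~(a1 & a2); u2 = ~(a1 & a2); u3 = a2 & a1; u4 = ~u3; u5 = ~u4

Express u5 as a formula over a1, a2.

~~(a2 & a1)

u3 = a2 & a1
u4 = ~u3 = ~(a2 & a1)
u5 = ~u4 = ~~(a2 & a1)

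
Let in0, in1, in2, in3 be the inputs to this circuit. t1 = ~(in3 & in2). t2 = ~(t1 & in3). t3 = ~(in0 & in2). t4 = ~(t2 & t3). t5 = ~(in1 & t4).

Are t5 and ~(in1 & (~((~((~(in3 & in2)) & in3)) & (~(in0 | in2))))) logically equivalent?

No

t1 = ~(in3 & in2)
t2 = ~(t1 & in3) = ~((~(in3 & in2)) & in3)
t3 = ~(in0 & in2)
t4 = ~(t2 & t3) = ~((~((~(in3 & in2)) & in3)) & (~(in0 & in2)))
t5 = ~(in1 & t4) = ~(in1 & (~((~((~(in3 & in2)) & in3)) & (~(in0 & in2)))))
At in0=0, in1=1, in2=1, in3=0: circuit gives 1, formula gives 0.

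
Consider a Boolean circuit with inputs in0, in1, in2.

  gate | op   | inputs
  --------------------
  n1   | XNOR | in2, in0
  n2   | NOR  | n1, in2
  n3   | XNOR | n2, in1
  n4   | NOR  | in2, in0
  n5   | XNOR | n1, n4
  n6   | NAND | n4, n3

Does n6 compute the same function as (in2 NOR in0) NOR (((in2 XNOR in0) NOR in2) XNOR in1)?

No

n1 = in2 XNOR in0
n2 = n1 NOR in2 = (in2 XNOR in0) NOR in2
n3 = n2 XNOR in1 = ((in2 XNOR in0) NOR in2) XNOR in1
n4 = in2 NOR in0
n6 = n4 NAND n3 = (in2 NOR in0) NAND (((in2 XNOR in0) NOR in2) XNOR in1)
At in0=0, in1=0, in2=1: circuit gives 1, formula gives 0.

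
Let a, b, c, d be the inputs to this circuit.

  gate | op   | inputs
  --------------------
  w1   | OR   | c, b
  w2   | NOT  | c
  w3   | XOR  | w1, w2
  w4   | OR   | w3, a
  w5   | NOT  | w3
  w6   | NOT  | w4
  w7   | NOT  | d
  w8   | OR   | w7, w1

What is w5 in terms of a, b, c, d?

NOT ((c OR b) XOR NOT c)

w1 = c OR b
w2 = NOT c
w3 = w1 XOR w2 = (c OR b) XOR NOT c
w5 = NOT w3 = NOT ((c OR b) XOR NOT c)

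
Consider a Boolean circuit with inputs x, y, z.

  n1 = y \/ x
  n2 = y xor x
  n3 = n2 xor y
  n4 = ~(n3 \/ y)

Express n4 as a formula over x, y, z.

~(((y xor x) xor y) \/ y)

n2 = y xor x
n3 = n2 xor y = (y xor x) xor y
n4 = ~(n3 \/ y) = ~(((y xor x) xor y) \/ y)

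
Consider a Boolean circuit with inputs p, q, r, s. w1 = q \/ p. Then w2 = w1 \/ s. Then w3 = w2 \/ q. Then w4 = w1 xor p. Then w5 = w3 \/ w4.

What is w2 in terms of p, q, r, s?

w1 = q \/ p
w2 = w1 \/ s = (q \/ p) \/ s

(q \/ p) \/ s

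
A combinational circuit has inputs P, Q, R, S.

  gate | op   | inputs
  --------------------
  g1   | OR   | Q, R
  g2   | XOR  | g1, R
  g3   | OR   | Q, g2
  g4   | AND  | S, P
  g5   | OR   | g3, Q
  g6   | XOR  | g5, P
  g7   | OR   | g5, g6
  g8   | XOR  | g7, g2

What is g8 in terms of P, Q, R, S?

g1 = Q OR R
g2 = g1 XOR R = (Q OR R) XOR R
g3 = Q OR g2 = Q OR ((Q OR R) XOR R)
g5 = g3 OR Q = (Q OR ((Q OR R) XOR R)) OR Q
g6 = g5 XOR P = ((Q OR ((Q OR R) XOR R)) OR Q) XOR P
g7 = g5 OR g6 = ((Q OR ((Q OR R) XOR R)) OR Q) OR (((Q OR ((Q OR R) XOR R)) OR Q) XOR P)
g8 = g7 XOR g2 = (((Q OR ((Q OR R) XOR R)) OR Q) OR (((Q OR ((Q OR R) XOR R)) OR Q) XOR P)) XOR ((Q OR R) XOR R)

(((Q OR ((Q OR R) XOR R)) OR Q) OR (((Q OR ((Q OR R) XOR R)) OR Q) XOR P)) XOR ((Q OR R) XOR R)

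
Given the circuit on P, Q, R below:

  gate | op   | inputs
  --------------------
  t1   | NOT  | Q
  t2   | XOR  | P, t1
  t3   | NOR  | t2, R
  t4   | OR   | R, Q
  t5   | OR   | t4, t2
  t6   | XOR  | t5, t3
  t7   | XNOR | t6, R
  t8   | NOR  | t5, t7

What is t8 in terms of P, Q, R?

t1 = NOT Q
t2 = P XOR t1 = P XOR NOT Q
t3 = t2 NOR R = (P XOR NOT Q) NOR R
t4 = R OR Q
t5 = t4 OR t2 = (R OR Q) OR (P XOR NOT Q)
t6 = t5 XOR t3 = ((R OR Q) OR (P XOR NOT Q)) XOR ((P XOR NOT Q) NOR R)
t7 = t6 XNOR R = (((R OR Q) OR (P XOR NOT Q)) XOR ((P XOR NOT Q) NOR R)) XNOR R
t8 = t5 NOR t7 = ((R OR Q) OR (P XOR NOT Q)) NOR ((((R OR Q) OR (P XOR NOT Q)) XOR ((P XOR NOT Q) NOR R)) XNOR R)

((R OR Q) OR (P XOR NOT Q)) NOR ((((R OR Q) OR (P XOR NOT Q)) XOR ((P XOR NOT Q) NOR R)) XNOR R)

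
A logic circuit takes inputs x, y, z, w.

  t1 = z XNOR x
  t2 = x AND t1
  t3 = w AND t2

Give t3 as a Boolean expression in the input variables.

t1 = z XNOR x
t2 = x AND t1 = x AND (z XNOR x)
t3 = w AND t2 = w AND (x AND (z XNOR x))

w AND (x AND (z XNOR x))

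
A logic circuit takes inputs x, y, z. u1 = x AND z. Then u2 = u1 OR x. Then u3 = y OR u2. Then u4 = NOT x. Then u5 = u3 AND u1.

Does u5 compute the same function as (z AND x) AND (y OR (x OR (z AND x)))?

Yes

u1 = x AND z
u2 = u1 OR x = (x AND z) OR x
u3 = y OR u2 = y OR ((x AND z) OR x)
u5 = u3 AND u1 = (y OR ((x AND z) OR x)) AND (x AND z)
At x=0, y=0, z=0: circuit gives 0, formula gives 0.
At x=1, y=0, z=1: circuit gives 1, formula gives 1.
Agrees on all 8 inputs.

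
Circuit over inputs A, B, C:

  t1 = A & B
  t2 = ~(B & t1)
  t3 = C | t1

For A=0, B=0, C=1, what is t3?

t1 = 0 & 0 = 0
t3 = 1 | 0 = 1

1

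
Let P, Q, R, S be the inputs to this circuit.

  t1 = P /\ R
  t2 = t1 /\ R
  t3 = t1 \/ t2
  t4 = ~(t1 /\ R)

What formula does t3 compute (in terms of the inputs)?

t1 = P /\ R
t2 = t1 /\ R = (P /\ R) /\ R
t3 = t1 \/ t2 = (P /\ R) \/ ((P /\ R) /\ R)

(P /\ R) \/ ((P /\ R) /\ R)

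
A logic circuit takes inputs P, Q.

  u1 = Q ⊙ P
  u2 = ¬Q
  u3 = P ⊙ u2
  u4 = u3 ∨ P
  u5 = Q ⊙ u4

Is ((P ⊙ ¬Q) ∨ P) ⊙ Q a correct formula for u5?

u2 = ¬Q
u3 = P ⊙ u2 = P ⊙ ¬Q
u4 = u3 ∨ P = (P ⊙ ¬Q) ∨ P
u5 = Q ⊙ u4 = Q ⊙ ((P ⊙ ¬Q) ∨ P)
At P=1, Q=0: circuit gives 0, formula gives 0.
At P=0, Q=0: circuit gives 1, formula gives 1.
Agrees on all 4 inputs.

Yes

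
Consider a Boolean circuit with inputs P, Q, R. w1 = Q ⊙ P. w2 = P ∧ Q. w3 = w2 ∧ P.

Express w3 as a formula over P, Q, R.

(P ∧ Q) ∧ P

w2 = P ∧ Q
w3 = w2 ∧ P = (P ∧ Q) ∧ P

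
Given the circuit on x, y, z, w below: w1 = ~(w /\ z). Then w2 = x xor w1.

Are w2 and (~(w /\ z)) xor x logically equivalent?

Yes

w1 = ~(w /\ z)
w2 = x xor w1 = x xor (~(w /\ z))
At x=0, y=0, z=1, w=1: circuit gives 0, formula gives 0.
At x=0, y=0, z=0, w=0: circuit gives 1, formula gives 1.
Agrees on all 16 inputs.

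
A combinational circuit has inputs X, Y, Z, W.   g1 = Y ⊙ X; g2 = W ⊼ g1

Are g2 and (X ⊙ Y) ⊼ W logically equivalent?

g1 = Y ⊙ X
g2 = W ⊼ g1 = W ⊼ (Y ⊙ X)
At X=0, Y=0, Z=0, W=1: circuit gives 0, formula gives 0.
At X=0, Y=0, Z=0, W=0: circuit gives 1, formula gives 1.
Agrees on all 16 inputs.

Yes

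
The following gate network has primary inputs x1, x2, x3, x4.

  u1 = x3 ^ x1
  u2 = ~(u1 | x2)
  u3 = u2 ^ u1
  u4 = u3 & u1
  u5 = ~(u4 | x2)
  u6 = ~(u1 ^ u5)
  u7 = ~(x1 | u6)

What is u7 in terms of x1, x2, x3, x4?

u1 = x3 ^ x1
u2 = ~(u1 | x2) = ~((x3 ^ x1) | x2)
u3 = u2 ^ u1 = (~((x3 ^ x1) | x2)) ^ (x3 ^ x1)
u4 = u3 & u1 = ((~((x3 ^ x1) | x2)) ^ (x3 ^ x1)) & (x3 ^ x1)
u5 = ~(u4 | x2) = ~((((~((x3 ^ x1) | x2)) ^ (x3 ^ x1)) & (x3 ^ x1)) | x2)
u6 = ~(u1 ^ u5) = ~((x3 ^ x1) ^ (~((((~((x3 ^ x1) | x2)) ^ (x3 ^ x1)) & (x3 ^ x1)) | x2)))
u7 = ~(x1 | u6) = ~(x1 | (~((x3 ^ x1) ^ (~((((~((x3 ^ x1) | x2)) ^ (x3 ^ x1)) & (x3 ^ x1)) | x2)))))

~(x1 | (~((x3 ^ x1) ^ (~((((~((x3 ^ x1) | x2)) ^ (x3 ^ x1)) & (x3 ^ x1)) | x2)))))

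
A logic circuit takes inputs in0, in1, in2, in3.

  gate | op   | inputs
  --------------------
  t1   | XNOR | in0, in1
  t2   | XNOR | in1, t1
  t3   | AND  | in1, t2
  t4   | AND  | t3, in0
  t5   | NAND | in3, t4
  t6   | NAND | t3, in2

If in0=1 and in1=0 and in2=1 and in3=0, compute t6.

1

t1 = 1 XNOR 0 = 0
t2 = 0 XNOR 0 = 1
t3 = 0 AND 1 = 0
t6 = 0 NAND 1 = 1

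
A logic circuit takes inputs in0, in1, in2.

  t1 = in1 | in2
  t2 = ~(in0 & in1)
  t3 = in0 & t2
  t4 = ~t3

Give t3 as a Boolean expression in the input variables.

t2 = ~(in0 & in1)
t3 = in0 & t2 = in0 & (~(in0 & in1))

in0 & (~(in0 & in1))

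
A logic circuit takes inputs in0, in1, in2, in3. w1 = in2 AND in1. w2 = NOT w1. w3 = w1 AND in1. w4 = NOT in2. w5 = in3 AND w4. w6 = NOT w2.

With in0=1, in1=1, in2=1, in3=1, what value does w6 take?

1

w1 = 1 AND 1 = 1
w2 = NOT 1 = 0
w6 = NOT 0 = 1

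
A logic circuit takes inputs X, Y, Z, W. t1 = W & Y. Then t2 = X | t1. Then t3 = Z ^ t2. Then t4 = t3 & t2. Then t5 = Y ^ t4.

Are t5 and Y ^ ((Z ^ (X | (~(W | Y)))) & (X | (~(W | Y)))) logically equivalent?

No

t1 = W & Y
t2 = X | t1 = X | (W & Y)
t3 = Z ^ t2 = Z ^ (X | (W & Y))
t4 = t3 & t2 = (Z ^ (X | (W & Y))) & (X | (W & Y))
t5 = Y ^ t4 = Y ^ ((Z ^ (X | (W & Y))) & (X | (W & Y)))
At X=0, Y=0, Z=0, W=0: circuit gives 0, formula gives 1.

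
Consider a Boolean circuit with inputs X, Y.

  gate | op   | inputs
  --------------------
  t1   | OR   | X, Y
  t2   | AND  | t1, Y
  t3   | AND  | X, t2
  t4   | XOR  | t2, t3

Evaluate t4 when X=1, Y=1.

t1 = 1 OR 1 = 1
t2 = 1 AND 1 = 1
t3 = 1 AND 1 = 1
t4 = 1 XOR 1 = 0

0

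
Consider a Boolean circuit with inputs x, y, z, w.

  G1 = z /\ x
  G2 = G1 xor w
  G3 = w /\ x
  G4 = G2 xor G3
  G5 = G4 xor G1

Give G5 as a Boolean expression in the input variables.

(((z /\ x) xor w) xor (w /\ x)) xor (z /\ x)

G1 = z /\ x
G2 = G1 xor w = (z /\ x) xor w
G3 = w /\ x
G4 = G2 xor G3 = ((z /\ x) xor w) xor (w /\ x)
G5 = G4 xor G1 = (((z /\ x) xor w) xor (w /\ x)) xor (z /\ x)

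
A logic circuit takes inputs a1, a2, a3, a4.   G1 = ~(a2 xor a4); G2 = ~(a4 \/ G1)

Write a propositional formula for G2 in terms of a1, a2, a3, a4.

~(a4 \/ (~(a2 xor a4)))

G1 = ~(a2 xor a4)
G2 = ~(a4 \/ G1) = ~(a4 \/ (~(a2 xor a4)))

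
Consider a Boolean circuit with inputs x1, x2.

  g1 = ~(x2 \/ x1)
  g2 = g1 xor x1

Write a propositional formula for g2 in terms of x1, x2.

(~(x2 \/ x1)) xor x1

g1 = ~(x2 \/ x1)
g2 = g1 xor x1 = (~(x2 \/ x1)) xor x1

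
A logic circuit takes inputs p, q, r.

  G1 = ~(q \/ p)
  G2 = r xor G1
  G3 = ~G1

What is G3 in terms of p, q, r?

G1 = ~(q \/ p)
G3 = ~G1 = ~(~(q \/ p))

~(~(q \/ p))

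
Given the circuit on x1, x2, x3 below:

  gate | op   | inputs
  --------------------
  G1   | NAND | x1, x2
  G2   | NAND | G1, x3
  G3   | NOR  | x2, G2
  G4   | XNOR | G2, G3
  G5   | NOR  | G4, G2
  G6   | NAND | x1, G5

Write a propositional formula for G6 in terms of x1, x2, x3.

x1 NAND ((((x1 NAND x2) NAND x3) XNOR (x2 NOR ((x1 NAND x2) NAND x3))) NOR ((x1 NAND x2) NAND x3))

G1 = x1 NAND x2
G2 = G1 NAND x3 = (x1 NAND x2) NAND x3
G3 = x2 NOR G2 = x2 NOR ((x1 NAND x2) NAND x3)
G4 = G2 XNOR G3 = ((x1 NAND x2) NAND x3) XNOR (x2 NOR ((x1 NAND x2) NAND x3))
G5 = G4 NOR G2 = (((x1 NAND x2) NAND x3) XNOR (x2 NOR ((x1 NAND x2) NAND x3))) NOR ((x1 NAND x2) NAND x3)
G6 = x1 NAND G5 = x1 NAND ((((x1 NAND x2) NAND x3) XNOR (x2 NOR ((x1 NAND x2) NAND x3))) NOR ((x1 NAND x2) NAND x3))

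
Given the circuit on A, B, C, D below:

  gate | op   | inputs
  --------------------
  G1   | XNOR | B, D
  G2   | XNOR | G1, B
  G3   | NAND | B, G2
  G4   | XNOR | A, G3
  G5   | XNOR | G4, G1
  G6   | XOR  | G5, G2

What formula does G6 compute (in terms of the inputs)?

((A XNOR (B NAND ((B XNOR D) XNOR B))) XNOR (B XNOR D)) XOR ((B XNOR D) XNOR B)

G1 = B XNOR D
G2 = G1 XNOR B = (B XNOR D) XNOR B
G3 = B NAND G2 = B NAND ((B XNOR D) XNOR B)
G4 = A XNOR G3 = A XNOR (B NAND ((B XNOR D) XNOR B))
G5 = G4 XNOR G1 = (A XNOR (B NAND ((B XNOR D) XNOR B))) XNOR (B XNOR D)
G6 = G5 XOR G2 = ((A XNOR (B NAND ((B XNOR D) XNOR B))) XNOR (B XNOR D)) XOR ((B XNOR D) XNOR B)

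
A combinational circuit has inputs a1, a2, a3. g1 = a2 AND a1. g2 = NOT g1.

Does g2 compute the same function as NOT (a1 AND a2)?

g1 = a2 AND a1
g2 = NOT g1 = NOT (a2 AND a1)
At a1=1, a2=1, a3=0: circuit gives 0, formula gives 0.
At a1=0, a2=0, a3=0: circuit gives 1, formula gives 1.
Agrees on all 8 inputs.

Yes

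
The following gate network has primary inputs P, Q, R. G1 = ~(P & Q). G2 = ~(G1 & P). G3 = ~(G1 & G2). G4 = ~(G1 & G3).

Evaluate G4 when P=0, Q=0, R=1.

1

G1 = ~(0 & 0) = 1
G2 = ~(1 & 0) = 1
G3 = ~(1 & 1) = 0
G4 = ~(1 & 0) = 1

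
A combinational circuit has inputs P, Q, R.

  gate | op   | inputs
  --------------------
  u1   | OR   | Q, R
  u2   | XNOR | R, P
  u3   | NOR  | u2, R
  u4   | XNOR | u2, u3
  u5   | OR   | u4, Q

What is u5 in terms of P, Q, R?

u2 = R XNOR P
u3 = u2 NOR R = (R XNOR P) NOR R
u4 = u2 XNOR u3 = (R XNOR P) XNOR ((R XNOR P) NOR R)
u5 = u4 OR Q = ((R XNOR P) XNOR ((R XNOR P) NOR R)) OR Q

((R XNOR P) XNOR ((R XNOR P) NOR R)) OR Q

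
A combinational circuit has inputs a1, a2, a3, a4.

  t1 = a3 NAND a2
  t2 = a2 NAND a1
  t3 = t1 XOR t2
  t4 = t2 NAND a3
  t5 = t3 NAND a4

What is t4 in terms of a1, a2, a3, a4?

(a2 NAND a1) NAND a3

t2 = a2 NAND a1
t4 = t2 NAND a3 = (a2 NAND a1) NAND a3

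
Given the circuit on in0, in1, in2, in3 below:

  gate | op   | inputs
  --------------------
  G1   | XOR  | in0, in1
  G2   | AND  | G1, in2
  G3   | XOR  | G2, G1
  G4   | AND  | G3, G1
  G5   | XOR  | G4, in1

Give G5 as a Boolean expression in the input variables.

G1 = in0 XOR in1
G2 = G1 AND in2 = (in0 XOR in1) AND in2
G3 = G2 XOR G1 = ((in0 XOR in1) AND in2) XOR (in0 XOR in1)
G4 = G3 AND G1 = (((in0 XOR in1) AND in2) XOR (in0 XOR in1)) AND (in0 XOR in1)
G5 = G4 XOR in1 = ((((in0 XOR in1) AND in2) XOR (in0 XOR in1)) AND (in0 XOR in1)) XOR in1

((((in0 XOR in1) AND in2) XOR (in0 XOR in1)) AND (in0 XOR in1)) XOR in1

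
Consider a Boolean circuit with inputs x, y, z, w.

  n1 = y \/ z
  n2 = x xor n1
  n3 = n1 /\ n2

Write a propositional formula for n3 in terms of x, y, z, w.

(y \/ z) /\ (x xor (y \/ z))

n1 = y \/ z
n2 = x xor n1 = x xor (y \/ z)
n3 = n1 /\ n2 = (y \/ z) /\ (x xor (y \/ z))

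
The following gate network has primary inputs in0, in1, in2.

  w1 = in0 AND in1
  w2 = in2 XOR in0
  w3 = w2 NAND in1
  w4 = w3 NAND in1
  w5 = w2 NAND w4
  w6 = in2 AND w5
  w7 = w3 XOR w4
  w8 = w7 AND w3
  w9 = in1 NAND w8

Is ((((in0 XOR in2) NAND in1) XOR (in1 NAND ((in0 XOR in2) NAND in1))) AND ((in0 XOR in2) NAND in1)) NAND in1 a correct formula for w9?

w2 = in2 XOR in0
w3 = w2 NAND in1 = (in2 XOR in0) NAND in1
w4 = w3 NAND in1 = ((in2 XOR in0) NAND in1) NAND in1
w7 = w3 XOR w4 = ((in2 XOR in0) NAND in1) XOR (((in2 XOR in0) NAND in1) NAND in1)
w8 = w7 AND w3 = (((in2 XOR in0) NAND in1) XOR (((in2 XOR in0) NAND in1) NAND in1)) AND ((in2 XOR in0) NAND in1)
w9 = in1 NAND w8 = in1 NAND ((((in2 XOR in0) NAND in1) XOR (((in2 XOR in0) NAND in1) NAND in1)) AND ((in2 XOR in0) NAND in1))
At in0=0, in1=1, in2=0: circuit gives 0, formula gives 0.
At in0=0, in1=0, in2=0: circuit gives 1, formula gives 1.
Agrees on all 8 inputs.

Yes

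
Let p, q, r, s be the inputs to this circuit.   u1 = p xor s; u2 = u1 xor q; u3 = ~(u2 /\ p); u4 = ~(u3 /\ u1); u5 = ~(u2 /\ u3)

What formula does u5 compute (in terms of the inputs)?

~(((p xor s) xor q) /\ (~(((p xor s) xor q) /\ p)))

u1 = p xor s
u2 = u1 xor q = (p xor s) xor q
u3 = ~(u2 /\ p) = ~(((p xor s) xor q) /\ p)
u5 = ~(u2 /\ u3) = ~(((p xor s) xor q) /\ (~(((p xor s) xor q) /\ p)))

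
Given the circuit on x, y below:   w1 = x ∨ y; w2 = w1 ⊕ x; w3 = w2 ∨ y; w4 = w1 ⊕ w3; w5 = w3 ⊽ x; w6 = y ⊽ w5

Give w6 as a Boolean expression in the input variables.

y ⊽ ((((x ∨ y) ⊕ x) ∨ y) ⊽ x)

w1 = x ∨ y
w2 = w1 ⊕ x = (x ∨ y) ⊕ x
w3 = w2 ∨ y = ((x ∨ y) ⊕ x) ∨ y
w5 = w3 ⊽ x = (((x ∨ y) ⊕ x) ∨ y) ⊽ x
w6 = y ⊽ w5 = y ⊽ ((((x ∨ y) ⊕ x) ∨ y) ⊽ x)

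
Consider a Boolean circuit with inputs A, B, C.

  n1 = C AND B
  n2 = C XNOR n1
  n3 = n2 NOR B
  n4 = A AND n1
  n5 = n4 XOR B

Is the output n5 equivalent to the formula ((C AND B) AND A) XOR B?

n1 = C AND B
n4 = A AND n1 = A AND (C AND B)
n5 = n4 XOR B = (A AND (C AND B)) XOR B
At A=0, B=0, C=0: circuit gives 0, formula gives 0.
At A=0, B=1, C=0: circuit gives 1, formula gives 1.
Agrees on all 8 inputs.

Yes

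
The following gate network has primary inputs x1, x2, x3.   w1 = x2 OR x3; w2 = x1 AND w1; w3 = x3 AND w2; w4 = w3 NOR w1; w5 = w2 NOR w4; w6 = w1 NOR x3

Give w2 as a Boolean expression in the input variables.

x1 AND (x2 OR x3)

w1 = x2 OR x3
w2 = x1 AND w1 = x1 AND (x2 OR x3)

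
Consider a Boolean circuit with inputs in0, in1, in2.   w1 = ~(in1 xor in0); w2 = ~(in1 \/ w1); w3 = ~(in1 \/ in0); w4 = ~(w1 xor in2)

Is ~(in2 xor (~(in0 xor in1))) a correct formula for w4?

w1 = ~(in1 xor in0)
w4 = ~(w1 xor in2) = ~((~(in1 xor in0)) xor in2)
At in0=0, in1=0, in2=0: circuit gives 0, formula gives 0.
At in0=0, in1=0, in2=1: circuit gives 1, formula gives 1.
Agrees on all 8 inputs.

Yes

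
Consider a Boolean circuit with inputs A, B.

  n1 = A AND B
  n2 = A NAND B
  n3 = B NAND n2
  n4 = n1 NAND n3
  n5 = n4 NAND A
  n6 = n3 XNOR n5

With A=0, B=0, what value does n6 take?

1

n1 = 0 AND 0 = 0
n2 = 0 NAND 0 = 1
n3 = 0 NAND 1 = 1
n4 = 0 NAND 1 = 1
n5 = 1 NAND 0 = 1
n6 = 1 XNOR 1 = 1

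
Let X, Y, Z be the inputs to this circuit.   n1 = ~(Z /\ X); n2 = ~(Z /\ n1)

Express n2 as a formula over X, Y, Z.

~(Z /\ (~(Z /\ X)))

n1 = ~(Z /\ X)
n2 = ~(Z /\ n1) = ~(Z /\ (~(Z /\ X)))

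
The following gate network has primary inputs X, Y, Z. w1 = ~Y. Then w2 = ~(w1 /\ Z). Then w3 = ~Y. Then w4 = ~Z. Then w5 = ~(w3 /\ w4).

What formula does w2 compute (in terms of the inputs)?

w1 = ~Y
w2 = ~(w1 /\ Z) = ~(~Y /\ Z)

~(~Y /\ Z)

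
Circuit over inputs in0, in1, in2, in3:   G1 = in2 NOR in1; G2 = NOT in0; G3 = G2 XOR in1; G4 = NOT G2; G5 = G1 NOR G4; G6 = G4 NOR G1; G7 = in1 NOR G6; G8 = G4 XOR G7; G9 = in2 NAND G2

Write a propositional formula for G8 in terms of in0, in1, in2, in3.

NOT NOT in0 XOR (in1 NOR (NOT NOT in0 NOR (in2 NOR in1)))

G1 = in2 NOR in1
G2 = NOT in0
G4 = NOT G2 = NOT NOT in0
G6 = G4 NOR G1 = NOT NOT in0 NOR (in2 NOR in1)
G7 = in1 NOR G6 = in1 NOR (NOT NOT in0 NOR (in2 NOR in1))
G8 = G4 XOR G7 = NOT NOT in0 XOR (in1 NOR (NOT NOT in0 NOR (in2 NOR in1)))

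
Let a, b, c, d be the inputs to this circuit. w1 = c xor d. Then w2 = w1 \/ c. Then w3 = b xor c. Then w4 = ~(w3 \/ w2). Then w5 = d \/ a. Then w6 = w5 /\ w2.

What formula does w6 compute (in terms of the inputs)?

(d \/ a) /\ ((c xor d) \/ c)

w1 = c xor d
w2 = w1 \/ c = (c xor d) \/ c
w5 = d \/ a
w6 = w5 /\ w2 = (d \/ a) /\ ((c xor d) \/ c)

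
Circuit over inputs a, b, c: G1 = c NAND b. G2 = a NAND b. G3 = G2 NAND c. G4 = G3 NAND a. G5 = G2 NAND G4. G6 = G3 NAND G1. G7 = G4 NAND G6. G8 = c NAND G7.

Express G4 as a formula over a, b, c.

G2 = a NAND b
G3 = G2 NAND c = (a NAND b) NAND c
G4 = G3 NAND a = ((a NAND b) NAND c) NAND a

((a NAND b) NAND c) NAND a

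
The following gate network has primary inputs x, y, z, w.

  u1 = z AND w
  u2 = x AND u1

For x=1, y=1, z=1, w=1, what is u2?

1

u1 = 1 AND 1 = 1
u2 = 1 AND 1 = 1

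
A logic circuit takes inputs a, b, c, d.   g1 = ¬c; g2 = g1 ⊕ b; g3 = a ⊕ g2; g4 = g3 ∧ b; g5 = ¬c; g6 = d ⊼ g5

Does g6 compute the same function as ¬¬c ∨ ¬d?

Yes

g5 = ¬c
g6 = d ⊼ g5 = d ⊼ ¬c
At a=0, b=0, c=0, d=1: circuit gives 0, formula gives 0.
At a=0, b=0, c=0, d=0: circuit gives 1, formula gives 1.
Agrees on all 16 inputs.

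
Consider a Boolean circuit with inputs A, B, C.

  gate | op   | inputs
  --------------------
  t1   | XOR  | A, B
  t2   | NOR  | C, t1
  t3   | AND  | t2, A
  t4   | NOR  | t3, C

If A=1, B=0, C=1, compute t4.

t1 = 1 XOR 0 = 1
t2 = 1 NOR 1 = 0
t3 = 0 AND 1 = 0
t4 = 0 NOR 1 = 0

0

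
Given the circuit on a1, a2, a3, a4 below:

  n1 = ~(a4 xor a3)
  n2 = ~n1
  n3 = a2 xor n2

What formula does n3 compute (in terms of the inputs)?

a2 xor ~(~(a4 xor a3))

n1 = ~(a4 xor a3)
n2 = ~n1 = ~(~(a4 xor a3))
n3 = a2 xor n2 = a2 xor ~(~(a4 xor a3))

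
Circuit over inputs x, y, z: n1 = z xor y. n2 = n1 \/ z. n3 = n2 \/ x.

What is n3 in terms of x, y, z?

((z xor y) \/ z) \/ x

n1 = z xor y
n2 = n1 \/ z = (z xor y) \/ z
n3 = n2 \/ x = ((z xor y) \/ z) \/ x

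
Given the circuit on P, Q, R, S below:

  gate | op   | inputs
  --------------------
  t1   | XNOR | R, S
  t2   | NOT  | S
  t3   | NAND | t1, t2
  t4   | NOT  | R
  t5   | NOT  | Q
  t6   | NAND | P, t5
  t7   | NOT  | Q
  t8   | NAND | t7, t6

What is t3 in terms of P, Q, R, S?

t1 = R XNOR S
t2 = NOT S
t3 = t1 NAND t2 = (R XNOR S) NAND NOT S

(R XNOR S) NAND NOT S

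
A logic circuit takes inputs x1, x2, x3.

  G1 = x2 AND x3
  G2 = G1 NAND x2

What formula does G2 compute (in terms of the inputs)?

G1 = x2 AND x3
G2 = G1 NAND x2 = (x2 AND x3) NAND x2

(x2 AND x3) NAND x2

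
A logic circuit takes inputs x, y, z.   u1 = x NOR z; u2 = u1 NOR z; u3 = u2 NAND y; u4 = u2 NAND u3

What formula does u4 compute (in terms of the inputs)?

((x NOR z) NOR z) NAND (((x NOR z) NOR z) NAND y)

u1 = x NOR z
u2 = u1 NOR z = (x NOR z) NOR z
u3 = u2 NAND y = ((x NOR z) NOR z) NAND y
u4 = u2 NAND u3 = ((x NOR z) NOR z) NAND (((x NOR z) NOR z) NAND y)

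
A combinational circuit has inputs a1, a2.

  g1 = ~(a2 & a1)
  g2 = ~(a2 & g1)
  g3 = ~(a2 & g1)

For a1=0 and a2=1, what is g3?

0

g1 = ~(1 & 0) = 1
g3 = ~(1 & 1) = 0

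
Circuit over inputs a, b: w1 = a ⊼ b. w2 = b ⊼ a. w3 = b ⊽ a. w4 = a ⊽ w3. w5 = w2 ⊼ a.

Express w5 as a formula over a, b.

w2 = b ⊼ a
w5 = w2 ⊼ a = (b ⊼ a) ⊼ a

(b ⊼ a) ⊼ a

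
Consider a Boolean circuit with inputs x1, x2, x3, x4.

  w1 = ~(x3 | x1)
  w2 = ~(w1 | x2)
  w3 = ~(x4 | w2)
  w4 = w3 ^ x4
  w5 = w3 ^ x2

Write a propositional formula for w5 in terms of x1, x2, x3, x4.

(~(x4 | (~((~(x3 | x1)) | x2)))) ^ x2

w1 = ~(x3 | x1)
w2 = ~(w1 | x2) = ~((~(x3 | x1)) | x2)
w3 = ~(x4 | w2) = ~(x4 | (~((~(x3 | x1)) | x2)))
w5 = w3 ^ x2 = (~(x4 | (~((~(x3 | x1)) | x2)))) ^ x2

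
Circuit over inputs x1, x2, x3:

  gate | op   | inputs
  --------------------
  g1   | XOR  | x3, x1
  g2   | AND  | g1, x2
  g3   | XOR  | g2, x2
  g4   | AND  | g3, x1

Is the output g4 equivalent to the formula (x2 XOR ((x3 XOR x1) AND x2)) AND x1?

g1 = x3 XOR x1
g2 = g1 AND x2 = (x3 XOR x1) AND x2
g3 = g2 XOR x2 = ((x3 XOR x1) AND x2) XOR x2
g4 = g3 AND x1 = (((x3 XOR x1) AND x2) XOR x2) AND x1
At x1=0, x2=0, x3=0: circuit gives 0, formula gives 0.
At x1=1, x2=1, x3=1: circuit gives 1, formula gives 1.
Agrees on all 8 inputs.

Yes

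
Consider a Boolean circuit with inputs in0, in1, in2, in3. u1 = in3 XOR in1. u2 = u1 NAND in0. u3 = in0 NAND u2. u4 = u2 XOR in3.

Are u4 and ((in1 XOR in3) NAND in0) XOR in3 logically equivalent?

u1 = in3 XOR in1
u2 = u1 NAND in0 = (in3 XOR in1) NAND in0
u4 = u2 XOR in3 = ((in3 XOR in1) NAND in0) XOR in3
At in0=0, in1=0, in2=0, in3=1: circuit gives 0, formula gives 0.
At in0=0, in1=0, in2=0, in3=0: circuit gives 1, formula gives 1.
Agrees on all 16 inputs.

Yes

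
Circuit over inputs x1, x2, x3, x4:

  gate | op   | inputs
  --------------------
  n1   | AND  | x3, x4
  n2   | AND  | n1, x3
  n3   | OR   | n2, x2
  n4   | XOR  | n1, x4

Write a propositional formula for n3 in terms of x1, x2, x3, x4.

((x3 AND x4) AND x3) OR x2

n1 = x3 AND x4
n2 = n1 AND x3 = (x3 AND x4) AND x3
n3 = n2 OR x2 = ((x3 AND x4) AND x3) OR x2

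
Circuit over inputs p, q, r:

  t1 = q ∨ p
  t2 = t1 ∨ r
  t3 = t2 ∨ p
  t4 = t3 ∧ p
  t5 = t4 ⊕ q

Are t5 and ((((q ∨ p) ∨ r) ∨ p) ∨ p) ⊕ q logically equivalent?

No

t1 = q ∨ p
t2 = t1 ∨ r = (q ∨ p) ∨ r
t3 = t2 ∨ p = ((q ∨ p) ∨ r) ∨ p
t4 = t3 ∧ p = (((q ∨ p) ∨ r) ∨ p) ∧ p
t5 = t4 ⊕ q = ((((q ∨ p) ∨ r) ∨ p) ∧ p) ⊕ q
At p=0, q=0, r=1: circuit gives 0, formula gives 1.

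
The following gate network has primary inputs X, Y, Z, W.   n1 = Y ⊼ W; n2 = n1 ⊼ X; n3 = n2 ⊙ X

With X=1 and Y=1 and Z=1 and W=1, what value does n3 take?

1

n1 = 1 ⊼ 1 = 0
n2 = 0 ⊼ 1 = 1
n3 = 1 ⊙ 1 = 1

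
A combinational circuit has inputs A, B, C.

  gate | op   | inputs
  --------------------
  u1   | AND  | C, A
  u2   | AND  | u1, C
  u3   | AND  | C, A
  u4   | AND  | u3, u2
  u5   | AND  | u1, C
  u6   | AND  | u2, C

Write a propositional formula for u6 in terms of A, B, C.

u1 = C AND A
u2 = u1 AND C = (C AND A) AND C
u6 = u2 AND C = ((C AND A) AND C) AND C

((C AND A) AND C) AND C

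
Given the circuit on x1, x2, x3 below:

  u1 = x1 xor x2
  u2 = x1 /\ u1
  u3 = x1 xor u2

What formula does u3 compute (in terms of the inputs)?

x1 xor (x1 /\ (x1 xor x2))

u1 = x1 xor x2
u2 = x1 /\ u1 = x1 /\ (x1 xor x2)
u3 = x1 xor u2 = x1 xor (x1 /\ (x1 xor x2))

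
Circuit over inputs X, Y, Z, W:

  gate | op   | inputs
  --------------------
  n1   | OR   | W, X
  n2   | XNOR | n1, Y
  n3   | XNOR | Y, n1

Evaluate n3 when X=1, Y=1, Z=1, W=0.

n1 = 0 OR 1 = 1
n3 = 1 XNOR 1 = 1

1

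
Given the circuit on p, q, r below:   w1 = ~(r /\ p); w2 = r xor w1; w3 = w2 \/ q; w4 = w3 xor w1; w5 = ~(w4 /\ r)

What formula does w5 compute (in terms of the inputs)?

w1 = ~(r /\ p)
w2 = r xor w1 = r xor (~(r /\ p))
w3 = w2 \/ q = (r xor (~(r /\ p))) \/ q
w4 = w3 xor w1 = ((r xor (~(r /\ p))) \/ q) xor (~(r /\ p))
w5 = ~(w4 /\ r) = ~((((r xor (~(r /\ p))) \/ q) xor (~(r /\ p))) /\ r)

~((((r xor (~(r /\ p))) \/ q) xor (~(r /\ p))) /\ r)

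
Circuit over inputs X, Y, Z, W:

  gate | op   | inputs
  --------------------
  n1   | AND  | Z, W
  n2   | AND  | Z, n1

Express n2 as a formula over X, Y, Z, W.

n1 = Z AND W
n2 = Z AND n1 = Z AND (Z AND W)

Z AND (Z AND W)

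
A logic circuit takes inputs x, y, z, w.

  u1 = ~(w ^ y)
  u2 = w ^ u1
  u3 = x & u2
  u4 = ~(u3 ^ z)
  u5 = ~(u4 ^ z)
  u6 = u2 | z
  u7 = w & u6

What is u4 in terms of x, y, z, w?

~((x & (w ^ (~(w ^ y)))) ^ z)

u1 = ~(w ^ y)
u2 = w ^ u1 = w ^ (~(w ^ y))
u3 = x & u2 = x & (w ^ (~(w ^ y)))
u4 = ~(u3 ^ z) = ~((x & (w ^ (~(w ^ y)))) ^ z)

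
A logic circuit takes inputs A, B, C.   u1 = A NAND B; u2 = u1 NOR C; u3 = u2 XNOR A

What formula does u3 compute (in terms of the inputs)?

u1 = A NAND B
u2 = u1 NOR C = (A NAND B) NOR C
u3 = u2 XNOR A = ((A NAND B) NOR C) XNOR A

((A NAND B) NOR C) XNOR A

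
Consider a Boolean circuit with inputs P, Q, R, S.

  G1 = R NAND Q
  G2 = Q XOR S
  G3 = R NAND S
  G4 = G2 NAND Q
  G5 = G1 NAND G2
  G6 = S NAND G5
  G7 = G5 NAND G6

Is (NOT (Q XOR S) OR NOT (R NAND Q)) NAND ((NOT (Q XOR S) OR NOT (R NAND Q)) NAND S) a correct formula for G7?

G1 = R NAND Q
G2 = Q XOR S
G5 = G1 NAND G2 = (R NAND Q) NAND (Q XOR S)
G6 = S NAND G5 = S NAND ((R NAND Q) NAND (Q XOR S))
G7 = G5 NAND G6 = ((R NAND Q) NAND (Q XOR S)) NAND (S NAND ((R NAND Q) NAND (Q XOR S)))
At P=0, Q=0, R=0, S=0: circuit gives 0, formula gives 0.
At P=0, Q=0, R=0, S=1: circuit gives 1, formula gives 1.
Agrees on all 16 inputs.

Yes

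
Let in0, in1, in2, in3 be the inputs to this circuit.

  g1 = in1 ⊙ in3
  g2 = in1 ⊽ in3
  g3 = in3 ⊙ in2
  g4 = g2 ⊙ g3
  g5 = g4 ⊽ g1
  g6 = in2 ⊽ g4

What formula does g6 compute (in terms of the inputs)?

g2 = in1 ⊽ in3
g3 = in3 ⊙ in2
g4 = g2 ⊙ g3 = (in1 ⊽ in3) ⊙ (in3 ⊙ in2)
g6 = in2 ⊽ g4 = in2 ⊽ ((in1 ⊽ in3) ⊙ (in3 ⊙ in2))

in2 ⊽ ((in1 ⊽ in3) ⊙ (in3 ⊙ in2))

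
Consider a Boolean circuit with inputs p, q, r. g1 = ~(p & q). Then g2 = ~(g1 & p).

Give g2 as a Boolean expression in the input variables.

g1 = ~(p & q)
g2 = ~(g1 & p) = ~((~(p & q)) & p)

~((~(p & q)) & p)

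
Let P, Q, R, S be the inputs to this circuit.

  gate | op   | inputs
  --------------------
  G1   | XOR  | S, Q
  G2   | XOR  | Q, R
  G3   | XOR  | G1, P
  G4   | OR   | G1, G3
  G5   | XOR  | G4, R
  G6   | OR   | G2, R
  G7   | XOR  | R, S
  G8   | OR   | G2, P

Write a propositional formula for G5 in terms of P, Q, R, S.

((S XOR Q) OR ((S XOR Q) XOR P)) XOR R

G1 = S XOR Q
G3 = G1 XOR P = (S XOR Q) XOR P
G4 = G1 OR G3 = (S XOR Q) OR ((S XOR Q) XOR P)
G5 = G4 XOR R = ((S XOR Q) OR ((S XOR Q) XOR P)) XOR R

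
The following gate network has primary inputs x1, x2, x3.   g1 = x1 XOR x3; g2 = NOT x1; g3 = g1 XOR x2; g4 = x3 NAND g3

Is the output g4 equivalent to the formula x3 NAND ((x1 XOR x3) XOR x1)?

g1 = x1 XOR x3
g3 = g1 XOR x2 = (x1 XOR x3) XOR x2
g4 = x3 NAND g3 = x3 NAND ((x1 XOR x3) XOR x2)
At x1=0, x2=1, x3=1: circuit gives 1, formula gives 0.

No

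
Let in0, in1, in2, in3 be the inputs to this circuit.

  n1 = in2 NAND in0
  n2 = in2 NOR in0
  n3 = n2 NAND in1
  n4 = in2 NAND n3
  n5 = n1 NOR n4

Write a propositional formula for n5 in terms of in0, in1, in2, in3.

(in2 NAND in0) NOR (in2 NAND ((in2 NOR in0) NAND in1))

n1 = in2 NAND in0
n2 = in2 NOR in0
n3 = n2 NAND in1 = (in2 NOR in0) NAND in1
n4 = in2 NAND n3 = in2 NAND ((in2 NOR in0) NAND in1)
n5 = n1 NOR n4 = (in2 NAND in0) NOR (in2 NAND ((in2 NOR in0) NAND in1))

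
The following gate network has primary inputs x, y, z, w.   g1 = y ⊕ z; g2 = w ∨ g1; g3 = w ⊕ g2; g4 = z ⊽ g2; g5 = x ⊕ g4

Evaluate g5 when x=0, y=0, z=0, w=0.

g1 = 0 ⊕ 0 = 0
g2 = 0 ∨ 0 = 0
g4 = 0 ⊽ 0 = 1
g5 = 0 ⊕ 1 = 1

1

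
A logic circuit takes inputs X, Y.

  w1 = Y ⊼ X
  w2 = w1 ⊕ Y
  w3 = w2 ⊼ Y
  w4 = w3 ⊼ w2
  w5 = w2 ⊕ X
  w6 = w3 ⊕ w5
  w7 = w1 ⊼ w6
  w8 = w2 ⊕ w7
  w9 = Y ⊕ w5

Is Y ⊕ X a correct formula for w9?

w1 = Y ⊼ X
w2 = w1 ⊕ Y = (Y ⊼ X) ⊕ Y
w5 = w2 ⊕ X = ((Y ⊼ X) ⊕ Y) ⊕ X
w9 = Y ⊕ w5 = Y ⊕ (((Y ⊼ X) ⊕ Y) ⊕ X)
At X=0, Y=0: circuit gives 1, formula gives 0.

No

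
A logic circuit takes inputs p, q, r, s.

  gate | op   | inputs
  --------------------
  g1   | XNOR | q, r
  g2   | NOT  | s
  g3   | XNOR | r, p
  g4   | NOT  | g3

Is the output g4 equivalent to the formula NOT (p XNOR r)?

g3 = r XNOR p
g4 = NOT g3 = NOT (r XNOR p)
At p=0, q=0, r=0, s=0: circuit gives 0, formula gives 0.
At p=0, q=0, r=1, s=0: circuit gives 1, formula gives 1.
Agrees on all 16 inputs.

Yes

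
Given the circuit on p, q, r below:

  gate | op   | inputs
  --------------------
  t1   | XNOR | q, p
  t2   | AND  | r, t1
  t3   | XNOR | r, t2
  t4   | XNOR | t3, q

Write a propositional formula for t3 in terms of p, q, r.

t1 = q XNOR p
t2 = r AND t1 = r AND (q XNOR p)
t3 = r XNOR t2 = r XNOR (r AND (q XNOR p))

r XNOR (r AND (q XNOR p))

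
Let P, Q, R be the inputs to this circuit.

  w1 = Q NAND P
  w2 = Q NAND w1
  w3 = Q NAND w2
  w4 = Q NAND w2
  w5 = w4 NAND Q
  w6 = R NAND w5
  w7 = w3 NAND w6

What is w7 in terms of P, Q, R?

(Q NAND (Q NAND (Q NAND P))) NAND (R NAND ((Q NAND (Q NAND (Q NAND P))) NAND Q))

w1 = Q NAND P
w2 = Q NAND w1 = Q NAND (Q NAND P)
w3 = Q NAND w2 = Q NAND (Q NAND (Q NAND P))
w4 = Q NAND w2 = Q NAND (Q NAND (Q NAND P))
w5 = w4 NAND Q = (Q NAND (Q NAND (Q NAND P))) NAND Q
w6 = R NAND w5 = R NAND ((Q NAND (Q NAND (Q NAND P))) NAND Q)
w7 = w3 NAND w6 = (Q NAND (Q NAND (Q NAND P))) NAND (R NAND ((Q NAND (Q NAND (Q NAND P))) NAND Q))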